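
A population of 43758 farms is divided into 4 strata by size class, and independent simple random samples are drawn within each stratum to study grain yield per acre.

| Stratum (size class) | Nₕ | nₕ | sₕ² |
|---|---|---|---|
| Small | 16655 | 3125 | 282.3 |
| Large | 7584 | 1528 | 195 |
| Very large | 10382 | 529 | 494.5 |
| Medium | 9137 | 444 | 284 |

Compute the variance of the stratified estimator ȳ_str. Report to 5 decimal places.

0.09017

Var(ȳ_str) = Σₕ Wₕ²(1 − fₕ)sₕ²/nₕ with Wₕ = Nₕ/N, N = 43758.
Small: Wₕ = 0.38061612; term = 0.38061612²·(1 − 0.18763134)·282.3/3125 = 0.010631349.
Large: Wₕ = 0.17331688; term = 0.17331688²·(1 − 0.20147679)·195/1528 = 0.0030611212.
Very large: Wₕ = 0.23725947; term = 0.23725947²·(1 − 0.05095357)·494.5/529 = 0.049939617.
Medium: Wₕ = 0.20880753; term = 0.20880753²·(1 − 0.04859363)·284/444 = 0.026533451.
Sum = 0.090165538.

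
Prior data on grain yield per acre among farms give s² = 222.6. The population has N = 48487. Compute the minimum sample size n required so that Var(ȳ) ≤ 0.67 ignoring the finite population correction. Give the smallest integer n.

333

Without fpc, n₀ = s²/D = 222.6/0.67 = 332.2388.
Rounding up, n = 333.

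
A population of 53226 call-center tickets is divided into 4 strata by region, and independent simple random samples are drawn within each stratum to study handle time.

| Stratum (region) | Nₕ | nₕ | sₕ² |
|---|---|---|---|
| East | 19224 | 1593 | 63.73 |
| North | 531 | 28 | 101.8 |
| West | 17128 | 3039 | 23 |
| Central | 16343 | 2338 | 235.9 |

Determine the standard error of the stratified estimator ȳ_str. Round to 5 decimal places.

0.11801

Var(ȳ_str) = Σₕ Wₕ²(1 − fₕ)sₕ²/nₕ with Wₕ = Nₕ/N, N = 53226.
East: Wₕ = 0.36117687; term = 0.36117687²·(1 − 0.08286517)·63.73/1593 = 0.004786314.
North: Wₕ = 0.00997633; term = 0.00997633²·(1 − 0.05273070)·101.8/28 = 3.4277141 × 10^-4.
West: Wₕ = 0.32179762; term = 0.32179762²·(1 − 0.17742877)·23/3039 = 6.4466828 × 10^-4.
Central: Wₕ = 0.30704919; term = 0.30704919²·(1 − 0.14305819)·235.9/2338 = 0.0081517466.
Sum = 0.0139255.
SE = √(0.0139255) = 0.11801.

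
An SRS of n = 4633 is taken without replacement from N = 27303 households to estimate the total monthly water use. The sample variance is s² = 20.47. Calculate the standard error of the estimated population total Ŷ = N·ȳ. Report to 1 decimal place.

1653.7

Var(Ŷ) = N²·Var(ȳ) = N²·(1 − n/N)·s²/n.
f = 4633/27303 = 0.16968831; Var(ȳ) = 0.83031169·20.47/4633 = 0.003668569.
Var(Ŷ) = 27303² · 0.003668569 = 2.7347487 × 10^6.
SE(Ŷ) = √(2.7347487 × 10^6) = 1653.7.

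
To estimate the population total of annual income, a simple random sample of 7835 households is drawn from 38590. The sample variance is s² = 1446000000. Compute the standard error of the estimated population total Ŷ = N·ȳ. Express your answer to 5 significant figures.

Var(Ŷ) = N²·Var(ȳ) = N²·(1 − n/N)·s²/n.
f = 7835/38590 = 0.20303187; Var(ȳ) = 0.79696813·1446000000/7835 = 147085.63.
Var(Ŷ) = 38590² · 147085.63 = 2.1903817 × 10^14.
SE(Ŷ) = √(2.1903817 × 10^14) = 1.4800 × 10^7.

1.4800 × 10^7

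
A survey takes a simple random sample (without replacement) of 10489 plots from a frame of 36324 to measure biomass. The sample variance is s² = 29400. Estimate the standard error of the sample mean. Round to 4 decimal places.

Under SRS without replacement, Var(ȳ) = (1 − f)·s²/n with f = n/N = 10489/36324 = 0.28876225.
Var(ȳ) = (1 − 0.28876225)·29400/10489 = 0.71123775·2.8029364 = 1.9935542.
SE(ȳ) = √(1.9935542) = 1.4119.

1.4119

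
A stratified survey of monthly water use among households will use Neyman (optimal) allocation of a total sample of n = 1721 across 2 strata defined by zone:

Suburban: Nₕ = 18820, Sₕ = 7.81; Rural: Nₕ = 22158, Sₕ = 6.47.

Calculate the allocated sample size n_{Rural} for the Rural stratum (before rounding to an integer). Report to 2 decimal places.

849.77

Neyman allocation: nₕ = n·NₕSₕ / Σⱼ NⱼSⱼ.
Σ NⱼSⱼ = 18820·7.81 + 22158·6.47 = 290346.46.
n_{Rural} = 1721·22158·6.47 / 290346.46 = 849.77.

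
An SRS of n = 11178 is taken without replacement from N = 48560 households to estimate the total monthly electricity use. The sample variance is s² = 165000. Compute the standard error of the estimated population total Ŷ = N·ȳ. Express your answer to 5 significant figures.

Var(Ŷ) = N²·Var(ȳ) = N²·(1 − n/N)·s²/n.
f = 11178/48560 = 0.23018946; Var(ȳ) = 0.76981054·165000/11178 = 11.36328.
Var(Ŷ) = 48560² · 11.36328 = 2.6795451 × 10^10.
SE(Ŷ) = √(2.6795451 × 10^10) = 163690.

163690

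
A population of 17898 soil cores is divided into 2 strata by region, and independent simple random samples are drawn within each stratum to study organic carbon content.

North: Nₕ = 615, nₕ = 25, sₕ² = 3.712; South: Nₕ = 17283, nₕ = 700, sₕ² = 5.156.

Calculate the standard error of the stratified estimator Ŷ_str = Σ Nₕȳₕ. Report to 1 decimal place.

Var(Ŷ_str) = Σₕ Nₕ²(1 − fₕ)sₕ²/nₕ.
North: 615²·(1 − 25/615)·3.712/25 = 53875.968.
South: 17283²·(1 − 700/17283)·5.156/700 = 2.1110431 × 10^6.
Sum = 2.1649191 × 10^6.
SE = √(2.1649191 × 10^6) = 1471.4.

1471.4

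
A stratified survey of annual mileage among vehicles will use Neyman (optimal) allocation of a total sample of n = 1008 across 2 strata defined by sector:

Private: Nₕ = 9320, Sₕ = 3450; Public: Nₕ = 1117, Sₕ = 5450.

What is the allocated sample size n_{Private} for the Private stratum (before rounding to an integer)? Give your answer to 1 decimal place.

Neyman allocation: nₕ = n·NₕSₕ / Σⱼ NⱼSⱼ.
Σ NⱼSⱼ = 9320·3450 + 1117·5450 = 3.824165 × 10^7.
n_{Private} = 1008·9320·3450 / (3.824165 × 10^7) = 847.5.

847.5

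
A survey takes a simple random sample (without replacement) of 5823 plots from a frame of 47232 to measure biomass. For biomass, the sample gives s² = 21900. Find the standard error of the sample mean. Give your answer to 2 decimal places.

Under SRS without replacement, Var(ȳ) = (1 − f)·s²/n with f = n/N = 5823/47232 = 0.12328506.
Var(ȳ) = (1 − 0.12328506)·21900/5823 = 0.87671494·3.760948 = 3.2972793.
SE(ȳ) = √(3.2972793) = 1.82.

1.82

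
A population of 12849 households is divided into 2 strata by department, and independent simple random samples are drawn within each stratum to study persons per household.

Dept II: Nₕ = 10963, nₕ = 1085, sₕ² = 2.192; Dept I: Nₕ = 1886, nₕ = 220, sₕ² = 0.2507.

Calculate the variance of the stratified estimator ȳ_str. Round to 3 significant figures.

0.00135

Var(ȳ_str) = Σₕ Wₕ²(1 − fₕ)sₕ²/nₕ with Wₕ = Nₕ/N, N = 12849.
Dept II: Wₕ = 0.85321815; term = 0.85321815²·(1 − 0.09896926)·2.192/1085 = 0.0013251669.
Dept I: Wₕ = 0.14678185; term = 0.14678185²·(1 − 0.11664899)·0.2507/220 = 2.1687509 × 10^-5.
Sum = 0.0013468544.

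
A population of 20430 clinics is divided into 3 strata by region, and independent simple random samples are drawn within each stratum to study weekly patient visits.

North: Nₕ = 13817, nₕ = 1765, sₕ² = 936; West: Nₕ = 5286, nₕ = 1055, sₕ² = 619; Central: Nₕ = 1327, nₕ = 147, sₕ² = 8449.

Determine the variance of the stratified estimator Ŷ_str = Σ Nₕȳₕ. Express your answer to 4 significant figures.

Var(Ŷ_str) = Σₕ Nₕ²(1 − fₕ)sₕ²/nₕ.
North: 13817²·(1 − 1765/13817)·936/1765 = 8.8308807 × 10^7.
West: 5286²·(1 − 1055/5286)·619/1055 = 1.3122252 × 10^7.
Central: 1327²·(1 − 147/1327)·8449/147 = 8.9999668 × 10^7.
Sum = 1.9143073 × 10^8.

1.914 × 10^8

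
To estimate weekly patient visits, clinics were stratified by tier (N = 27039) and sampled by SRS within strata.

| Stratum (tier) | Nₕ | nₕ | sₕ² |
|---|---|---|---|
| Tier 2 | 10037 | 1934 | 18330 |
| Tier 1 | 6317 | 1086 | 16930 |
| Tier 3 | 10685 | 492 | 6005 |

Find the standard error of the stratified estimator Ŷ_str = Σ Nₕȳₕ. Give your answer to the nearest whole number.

51140

Var(Ŷ_str) = Σₕ Nₕ²(1 − fₕ)sₕ²/nₕ.
Tier 2: 10037²·(1 − 1934/10037)·18330/1934 = 7.7082494 × 10^8.
Tier 1: 6317²·(1 − 1086/6317)·16930/1086 = 5.1513698 × 10^8.
Tier 3: 10685²·(1 − 492/10685)·6005/492 = 1.3293045 × 10^9.
Sum = 2.6152664 × 10^9.
SE = √(2.6152664 × 10^9) = 51140.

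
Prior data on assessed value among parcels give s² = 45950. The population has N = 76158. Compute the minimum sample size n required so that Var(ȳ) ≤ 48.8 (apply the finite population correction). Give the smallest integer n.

Without fpc, n₀ = s²/D = 45950/48.8 = 941.5984.
With fpc, (1 − n/N)·s²/n ≤ D requires n ≥ n₀/(1 + n₀/N) = 941.5984/(1 + 941.5984/76158) = 930.0989.
Rounding up, n = 931.

931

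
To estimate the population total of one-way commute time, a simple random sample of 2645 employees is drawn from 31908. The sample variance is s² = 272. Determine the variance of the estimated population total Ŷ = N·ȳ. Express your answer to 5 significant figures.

Var(Ŷ) = N²·Var(ȳ) = N²·(1 − n/N)·s²/n.
f = 2645/31908 = 0.08289457; Var(ȳ) = 0.91710543·272/2645 = 0.094311031.
Var(Ŷ) = 31908² · 0.094311031 = 9.6019991 × 10^7.

9.6020 × 10^7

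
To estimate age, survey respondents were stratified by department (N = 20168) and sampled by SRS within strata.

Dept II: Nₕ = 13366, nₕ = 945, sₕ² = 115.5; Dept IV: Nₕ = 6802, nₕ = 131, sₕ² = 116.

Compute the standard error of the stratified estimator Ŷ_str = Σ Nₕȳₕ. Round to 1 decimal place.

7776.4

Var(Ŷ_str) = Σₕ Nₕ²(1 − fₕ)sₕ²/nₕ.
Dept II: 13366²·(1 − 945/13366)·115.5/945 = 2.0291222 × 10^7.
Dept IV: 6802²·(1 − 131/6802)·116/131 = 4.0180401 × 10^7.
Sum = 6.0471623 × 10^7.
SE = √(6.0471623 × 10^7) = 7776.4.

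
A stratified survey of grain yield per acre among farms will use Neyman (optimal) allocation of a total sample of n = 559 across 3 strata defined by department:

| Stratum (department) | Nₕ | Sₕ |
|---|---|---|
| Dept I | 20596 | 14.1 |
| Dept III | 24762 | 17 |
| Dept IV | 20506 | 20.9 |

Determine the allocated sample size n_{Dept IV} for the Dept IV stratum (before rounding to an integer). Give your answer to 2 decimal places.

Neyman allocation: nₕ = n·NₕSₕ / Σⱼ NⱼSⱼ.
Σ NⱼSⱼ = 20596·14.1 + 24762·17 + 20506·20.9 = 1.139933 × 10^6.
n_{Dept IV} = 559·20506·20.9 / (1.139933 × 10^6) = 210.16.

210.16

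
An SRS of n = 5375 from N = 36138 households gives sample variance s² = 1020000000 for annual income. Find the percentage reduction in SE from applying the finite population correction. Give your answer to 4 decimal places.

f = n/N = 5375/36138 = 0.14873540.
SE_no-fpc = √(s²/n) = 435.62305; SE_fpc = √((1−f)s²/n) = 401.92326.
Ratio = √(1−f) = 0.92264001. Reduction = 100·(1 − 0.92264001) = 7.7360%.

7.7360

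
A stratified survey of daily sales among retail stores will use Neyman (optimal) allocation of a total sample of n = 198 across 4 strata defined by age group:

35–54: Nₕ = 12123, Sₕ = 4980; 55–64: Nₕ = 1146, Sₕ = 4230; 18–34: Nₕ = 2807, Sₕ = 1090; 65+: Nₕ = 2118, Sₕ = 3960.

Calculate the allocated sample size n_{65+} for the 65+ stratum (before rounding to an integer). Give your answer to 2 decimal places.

Neyman allocation: nₕ = n·NₕSₕ / Σⱼ NⱼSⱼ.
Σ NⱼSⱼ = 12123·4980 + 1146·4230 + 2807·1090 + 2118·3960 = 7.666703 × 10^7.
n_{65+} = 198·2118·3960 / (7.666703 × 10^7) = 21.66.

21.66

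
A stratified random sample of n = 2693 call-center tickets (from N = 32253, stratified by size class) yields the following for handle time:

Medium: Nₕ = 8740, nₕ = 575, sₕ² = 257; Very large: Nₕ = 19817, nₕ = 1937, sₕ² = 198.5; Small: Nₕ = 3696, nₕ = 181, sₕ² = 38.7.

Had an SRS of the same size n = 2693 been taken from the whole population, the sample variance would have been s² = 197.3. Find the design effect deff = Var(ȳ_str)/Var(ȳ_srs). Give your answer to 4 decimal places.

Var(ȳ_str) = Σ Wₕ²(1−fₕ)sₕ²/nₕ with Wₕ = Nₕ/32253:
  Medium: (8740/32253)²·(1−575/8740)·257/575 = 0.030661448
  Very large: (19817/32253)²·(1−1937/19817)·198.5/1937 = 0.034905678
  Small: (3696/32253)²·(1−181/3696)·38.7/181 = 0.0026702348
  → Var(ȳ_str) = 0.068237361.
Var(ȳ_srs) = (1 − 2693/32253)·197.3/2693 = 0.067146757.
deff = 0.068237361 / 0.067146757 = 1.0162.

1.0162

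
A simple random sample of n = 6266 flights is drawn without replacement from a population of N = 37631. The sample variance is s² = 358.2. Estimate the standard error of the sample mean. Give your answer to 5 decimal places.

Under SRS without replacement, Var(ȳ) = (1 − f)·s²/n with f = n/N = 6266/37631 = 0.16651165.
Var(ȳ) = (1 − 0.16651165)·358.2/6266 = 0.83348835·0.057165656 = 0.047646908.
SE(ȳ) = √(0.047646908) = 0.21828.

0.21828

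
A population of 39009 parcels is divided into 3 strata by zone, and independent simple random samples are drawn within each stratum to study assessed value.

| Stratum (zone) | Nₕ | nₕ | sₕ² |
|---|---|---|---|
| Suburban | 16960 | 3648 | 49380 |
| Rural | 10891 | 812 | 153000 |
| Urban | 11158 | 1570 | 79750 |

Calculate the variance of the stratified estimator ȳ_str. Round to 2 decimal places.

Var(ȳ_str) = Σₕ Wₕ²(1 − fₕ)sₕ²/nₕ with Wₕ = Nₕ/N, N = 39009.
Suburban: Wₕ = 0.43477146; term = 0.43477146²·(1 − 0.21509434)·49380/3648 = 2.0083332.
Rural: Wₕ = 0.27919198; term = 0.27919198²·(1 − 0.07455697)·153000/812 = 13.592238.
Urban: Wₕ = 0.28603656; term = 0.28603656²·(1 − 0.14070622)·79750/1570 = 3.5712133.
Sum = 19.171785.

19.17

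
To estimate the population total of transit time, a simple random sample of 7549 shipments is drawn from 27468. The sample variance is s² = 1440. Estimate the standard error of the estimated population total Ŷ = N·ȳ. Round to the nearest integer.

Var(Ŷ) = N²·Var(ȳ) = N²·(1 − n/N)·s²/n.
f = 7549/27468 = 0.27482889; Var(ȳ) = 0.72517111·1440/7549 = 0.1383291.
Var(Ŷ) = 27468² · 0.1383291 = 1.0436806 × 10^8.
SE(Ŷ) = √(1.0436806 × 10^8) = 10216.

10216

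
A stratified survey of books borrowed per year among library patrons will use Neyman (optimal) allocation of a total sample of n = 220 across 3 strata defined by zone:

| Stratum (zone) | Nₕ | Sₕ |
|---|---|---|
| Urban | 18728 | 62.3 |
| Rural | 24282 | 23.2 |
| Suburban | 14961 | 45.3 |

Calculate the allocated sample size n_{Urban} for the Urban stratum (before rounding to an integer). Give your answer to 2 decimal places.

Neyman allocation: nₕ = n·NₕSₕ / Σⱼ NⱼSⱼ.
Σ NⱼSⱼ = 18728·62.3 + 24282·23.2 + 14961·45.3 = 2.4078301 × 10^6.
n_{Urban} = 220·18728·62.3 / (2.4078301 × 10^6) = 106.60.

106.60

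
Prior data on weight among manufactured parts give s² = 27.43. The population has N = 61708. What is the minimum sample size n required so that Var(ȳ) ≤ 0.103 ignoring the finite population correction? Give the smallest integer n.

267

Without fpc, n₀ = s²/D = 27.43/0.103 = 266.3107.
Rounding up, n = 267.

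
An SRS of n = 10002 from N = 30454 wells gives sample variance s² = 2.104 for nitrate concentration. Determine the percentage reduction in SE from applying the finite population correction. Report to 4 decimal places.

18.0506

f = n/N = 10002/30454 = 0.32842976.
SE_no-fpc = √(s²/n) = 0.014503721; SE_fpc = √((1−f)s²/n) = 0.011885711.
Ratio = √(1−f) = 0.81949389. Reduction = 100·(1 − 0.81949389) = 18.0506%.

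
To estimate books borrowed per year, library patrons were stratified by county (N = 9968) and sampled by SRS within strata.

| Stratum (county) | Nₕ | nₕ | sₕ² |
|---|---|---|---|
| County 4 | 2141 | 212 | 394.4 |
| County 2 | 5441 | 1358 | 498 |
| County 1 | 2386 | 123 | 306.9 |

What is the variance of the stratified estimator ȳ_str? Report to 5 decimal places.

Var(ȳ_str) = Σₕ Wₕ²(1 − fₕ)sₕ²/nₕ with Wₕ = Nₕ/N, N = 9968.
County 4: Wₕ = 0.21478732; term = 0.21478732²·(1 − 0.09901915)·394.4/212 = 0.077327484.
County 2: Wₕ = 0.54584671; term = 0.54584671²·(1 − 0.24958647)·498/1358 = 0.081992026.
County 1: Wₕ = 0.23936597; term = 0.23936597²·(1 − 0.05155071)·306.9/123 = 0.13559095.
Sum = 0.29491046.

0.29491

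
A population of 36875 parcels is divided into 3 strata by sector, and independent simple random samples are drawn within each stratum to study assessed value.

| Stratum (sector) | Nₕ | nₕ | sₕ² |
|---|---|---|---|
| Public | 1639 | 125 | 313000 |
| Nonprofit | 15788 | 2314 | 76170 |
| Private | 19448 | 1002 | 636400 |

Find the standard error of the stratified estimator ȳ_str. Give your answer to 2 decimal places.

Var(ȳ_str) = Σₕ Wₕ²(1 − fₕ)sₕ²/nₕ with Wₕ = Nₕ/N, N = 36875.
Public: Wₕ = 0.04444746; term = 0.04444746²·(1 − 0.07626602)·313000/125 = 4.5695675.
Nonprofit: Wₕ = 0.42814915; term = 0.42814915²·(1 − 0.14656701)·76170/2314 = 5.1496795.
Private: Wₕ = 0.52740339; term = 0.52740339²·(1 − 0.05152201)·636400/1002 = 167.562.
Sum = 177.28125.
SE = √(177.28125) = 13.31.

13.31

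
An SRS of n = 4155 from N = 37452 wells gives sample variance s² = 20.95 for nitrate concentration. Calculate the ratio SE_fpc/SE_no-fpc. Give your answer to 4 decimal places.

f = n/N = 4155/37452 = 0.11094201.
SE_no-fpc = √(s²/n) = 0.071007872; SE_fpc = √((1−f)s²/n) = 0.066953232.
Ratio = √(1−f) = 0.94289872.

0.9429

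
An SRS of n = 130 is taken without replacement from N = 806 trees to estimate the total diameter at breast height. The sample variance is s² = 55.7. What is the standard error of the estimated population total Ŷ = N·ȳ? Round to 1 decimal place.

483.2

Var(Ŷ) = N²·Var(ȳ) = N²·(1 − n/N)·s²/n.
f = 130/806 = 0.16129032; Var(ȳ) = 0.83870968·55.7/130 = 0.35935484.
Var(Ŷ) = 806² · 0.35935484 = 233449.84.
SE(Ŷ) = √(233449.84) = 483.2.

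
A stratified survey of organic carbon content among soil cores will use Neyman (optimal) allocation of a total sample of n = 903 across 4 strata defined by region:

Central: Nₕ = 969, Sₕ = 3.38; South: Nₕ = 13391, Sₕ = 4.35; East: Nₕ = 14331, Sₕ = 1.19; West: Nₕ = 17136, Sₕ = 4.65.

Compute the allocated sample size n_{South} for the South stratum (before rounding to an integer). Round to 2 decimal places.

332.36

Neyman allocation: nₕ = n·NₕSₕ / Σⱼ NⱼSⱼ.
Σ NⱼSⱼ = 969·3.38 + 13391·4.35 + 14331·1.19 + 17136·4.65 = 158262.36.
n_{South} = 903·13391·4.35 / 158262.36 = 332.36.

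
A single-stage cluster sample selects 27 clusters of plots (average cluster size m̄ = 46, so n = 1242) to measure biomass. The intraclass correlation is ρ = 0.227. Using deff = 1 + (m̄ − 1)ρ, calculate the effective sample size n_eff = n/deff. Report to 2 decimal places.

deff = 1 + (46 − 1)·0.227 = 1 + 10.215 = 11.215.
n_eff = 1242 / 11.215 = 110.74.

110.74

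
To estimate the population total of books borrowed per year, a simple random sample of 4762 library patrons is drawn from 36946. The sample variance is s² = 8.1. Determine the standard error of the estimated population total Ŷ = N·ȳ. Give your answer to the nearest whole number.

Var(Ŷ) = N²·Var(ȳ) = N²·(1 − n/N)·s²/n.
f = 4762/36946 = 0.12889081; Var(ȳ) = 0.87110919·8.1/4762 = 0.0014817271.
Var(Ŷ) = 36946² · 0.0014817271 = 2.0225677 × 10^6.
SE(Ŷ) = √(2.0225677 × 10^6) = 1422.

1422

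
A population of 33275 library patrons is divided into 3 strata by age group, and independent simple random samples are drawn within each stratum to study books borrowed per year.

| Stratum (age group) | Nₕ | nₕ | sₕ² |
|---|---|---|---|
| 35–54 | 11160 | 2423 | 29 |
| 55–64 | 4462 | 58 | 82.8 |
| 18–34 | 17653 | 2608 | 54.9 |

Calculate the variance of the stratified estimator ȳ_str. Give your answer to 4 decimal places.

Var(ȳ_str) = Σₕ Wₕ²(1 − fₕ)sₕ²/nₕ with Wₕ = Nₕ/N, N = 33275.
35–54: Wₕ = 0.33538693; term = 0.33538693²·(1 − 0.21711470)·29/2423 = 0.0010539863.
55–64: Wₕ = 0.13409467; term = 0.13409467²·(1 − 0.01299866)·82.8/58 = 0.025336294.
18–34: Wₕ = 0.53051841; term = 0.53051841²·(1 − 0.14773693)·54.9/2608 = 0.005049395.
Sum = 0.031439675.

0.0314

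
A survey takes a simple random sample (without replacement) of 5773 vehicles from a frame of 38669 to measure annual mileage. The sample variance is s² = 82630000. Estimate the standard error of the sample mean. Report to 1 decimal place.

Under SRS without replacement, Var(ȳ) = (1 − f)·s²/n with f = n/N = 5773/38669 = 0.14929272.
Var(ȳ) = (1 − 0.14929272)·82630000/5773 = 0.85070728·14313.182 = 12176.328.
SE(ȳ) = √(12176.328) = 110.3.

110.3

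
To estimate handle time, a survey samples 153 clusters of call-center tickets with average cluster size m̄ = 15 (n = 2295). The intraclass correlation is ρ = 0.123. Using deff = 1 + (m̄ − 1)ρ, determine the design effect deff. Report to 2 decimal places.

deff = 1 + (15 − 1)·0.123 = 1 + 1.722 = 2.722.

2.72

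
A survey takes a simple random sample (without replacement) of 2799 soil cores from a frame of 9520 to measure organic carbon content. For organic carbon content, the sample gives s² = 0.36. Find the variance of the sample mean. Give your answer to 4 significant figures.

9.080 × 10^-5

Under SRS without replacement, Var(ȳ) = (1 − f)·s²/n with f = n/N = 2799/9520 = 0.29401261.
Var(ȳ) = (1 − 0.29401261)·0.36/2799 = 0.70598739·1.2861736 × 10^-4 = 9.0802237 × 10^-5.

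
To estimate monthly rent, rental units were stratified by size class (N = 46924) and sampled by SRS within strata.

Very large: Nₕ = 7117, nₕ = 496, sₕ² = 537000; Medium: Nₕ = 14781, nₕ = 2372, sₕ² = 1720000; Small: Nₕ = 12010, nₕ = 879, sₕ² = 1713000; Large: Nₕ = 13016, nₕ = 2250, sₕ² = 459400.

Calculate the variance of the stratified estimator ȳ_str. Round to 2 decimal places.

214.89

Var(ȳ_str) = Σₕ Wₕ²(1 − fₕ)sₕ²/nₕ with Wₕ = Nₕ/N, N = 46924.
Very large: Wₕ = 0.15167079; term = 0.15167079²·(1 − 0.06969229)·537000/496 = 23.169844.
Medium: Wₕ = 0.31499872; term = 0.31499872²·(1 − 0.16047629)·1720000/2372 = 60.403807.
Small: Wₕ = 0.25594578; term = 0.25594578²·(1 − 0.07318901)·1713000/879 = 118.31931.
Large: Wₕ = 0.27738471; term = 0.27738471²·(1 − 0.17286417)·459400/2250 = 12.994224.
Sum = 214.88719.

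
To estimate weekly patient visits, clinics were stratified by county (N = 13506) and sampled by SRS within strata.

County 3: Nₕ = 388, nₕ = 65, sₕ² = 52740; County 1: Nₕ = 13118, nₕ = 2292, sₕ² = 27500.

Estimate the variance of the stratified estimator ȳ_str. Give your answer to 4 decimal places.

Var(ȳ_str) = Σₕ Wₕ²(1 − fₕ)sₕ²/nₕ with Wₕ = Nₕ/N, N = 13506.
County 3: Wₕ = 0.02872797; term = 0.02872797²·(1 − 0.16752577)·52740/65 = 0.55745206.
County 1: Wₕ = 0.97127203; term = 0.97127203²·(1 − 0.17472176)·27500/2292 = 9.3411477.
Sum = 9.8985998.

9.8986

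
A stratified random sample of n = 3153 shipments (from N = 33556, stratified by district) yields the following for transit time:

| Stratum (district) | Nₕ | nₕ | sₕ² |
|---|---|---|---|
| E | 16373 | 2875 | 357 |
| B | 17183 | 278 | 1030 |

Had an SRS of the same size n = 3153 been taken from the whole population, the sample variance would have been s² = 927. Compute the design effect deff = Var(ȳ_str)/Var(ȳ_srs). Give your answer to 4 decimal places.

3.6796

Var(ȳ_str) = Σ Wₕ²(1−fₕ)sₕ²/nₕ with Wₕ = Nₕ/33556:
  E: (16373/33556)²·(1−2875/16373)·357/2875 = 0.024371804
  B: (17183/33556)²·(1−278/17183)·1030/278 = 0.95579823
  → Var(ȳ_str) = 0.98017003.
Var(ȳ_srs) = (1 − 3153/33556)·927/3153 = 0.26638025.
deff = 0.98017003 / 0.26638025 = 3.6796.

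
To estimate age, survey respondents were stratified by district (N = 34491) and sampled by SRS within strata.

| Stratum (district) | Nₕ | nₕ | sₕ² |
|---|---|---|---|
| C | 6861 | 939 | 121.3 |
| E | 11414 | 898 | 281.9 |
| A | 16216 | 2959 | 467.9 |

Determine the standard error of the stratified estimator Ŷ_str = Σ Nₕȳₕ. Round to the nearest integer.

8771

Var(Ŷ_str) = Σₕ Nₕ²(1 − fₕ)sₕ²/nₕ.
C: 6861²·(1 − 939/6861)·121.3/939 = 5.2486913 × 10^6.
E: 11414²·(1 − 898/11414)·281.9/898 = 3.7679678 × 10^7.
A: 16216²·(1 − 2959/16216)·467.9/2959 = 3.3993593 × 10^7.
Sum = 7.6921962 × 10^7.
SE = √(7.6921962 × 10^7) = 8771.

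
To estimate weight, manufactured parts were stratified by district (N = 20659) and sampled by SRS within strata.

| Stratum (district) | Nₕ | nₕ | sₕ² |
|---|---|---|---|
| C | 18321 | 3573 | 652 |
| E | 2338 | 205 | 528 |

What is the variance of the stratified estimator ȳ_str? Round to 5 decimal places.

0.14562

Var(ȳ_str) = Σₕ Wₕ²(1 − fₕ)sₕ²/nₕ with Wₕ = Nₕ/N, N = 20659.
C: Wₕ = 0.88682898; term = 0.88682898²·(1 − 0.19502211)·652/3573 = 0.11552562.
E: Wₕ = 0.11317102; term = 0.11317102²·(1 − 0.08768178)·528/205 = 0.030095172.
Sum = 0.14562079.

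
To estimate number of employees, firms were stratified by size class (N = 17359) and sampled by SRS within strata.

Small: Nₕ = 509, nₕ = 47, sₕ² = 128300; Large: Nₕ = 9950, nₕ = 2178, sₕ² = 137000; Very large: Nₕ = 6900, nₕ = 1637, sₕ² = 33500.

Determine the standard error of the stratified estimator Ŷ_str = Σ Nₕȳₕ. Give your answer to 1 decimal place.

79052.9

Var(Ŷ_str) = Σₕ Nₕ²(1 − fₕ)sₕ²/nₕ.
Small: 509²·(1 − 47/509)·128300/47 = 6.4193131 × 10^8.
Large: 9950²·(1 − 2178/9950)·137000/2178 = 4.86428 × 10^9.
Very large: 6900²·(1 − 1637/6900)·33500/1637 = 7.431536 × 10^8.
Sum = 6.2493649 × 10^9.
SE = √(6.2493649 × 10^9) = 79052.9.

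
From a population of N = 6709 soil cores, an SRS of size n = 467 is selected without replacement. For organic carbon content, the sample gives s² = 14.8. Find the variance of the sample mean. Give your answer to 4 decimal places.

Under SRS without replacement, Var(ȳ) = (1 − f)·s²/n with f = n/N = 467/6709 = 0.06960799.
Var(ȳ) = (1 − 0.06960799)·14.8/467 = 0.93039201·0.031691649 = 0.029485657.

0.0295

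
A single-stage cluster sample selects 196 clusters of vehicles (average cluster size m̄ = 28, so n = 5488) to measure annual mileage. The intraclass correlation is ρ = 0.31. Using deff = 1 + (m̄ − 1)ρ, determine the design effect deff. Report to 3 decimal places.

deff = 1 + (28 − 1)·0.31 = 1 + 8.37 = 9.37.

9.370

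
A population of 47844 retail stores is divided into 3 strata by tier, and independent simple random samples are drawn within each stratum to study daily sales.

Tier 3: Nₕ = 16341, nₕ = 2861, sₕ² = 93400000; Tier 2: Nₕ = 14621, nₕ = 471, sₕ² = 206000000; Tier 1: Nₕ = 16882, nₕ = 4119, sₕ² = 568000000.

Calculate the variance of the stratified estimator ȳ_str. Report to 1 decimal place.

Var(ȳ_str) = Σₕ Wₕ²(1 − fₕ)sₕ²/nₕ with Wₕ = Nₕ/N, N = 47844.
Tier 3: Wₕ = 0.34154753; term = 0.34154753²·(1 − 0.17508108)·93400000/2861 = 3141.5399.
Tier 2: Wₕ = 0.30559736; term = 0.30559736²·(1 − 0.03221394)·206000000/471 = 39529.823.
Tier 1: Wₕ = 0.35285511; term = 0.35285511²·(1 − 0.24398768)·568000000/4119 = 12980.106.
Sum = 55651.469.

55651.5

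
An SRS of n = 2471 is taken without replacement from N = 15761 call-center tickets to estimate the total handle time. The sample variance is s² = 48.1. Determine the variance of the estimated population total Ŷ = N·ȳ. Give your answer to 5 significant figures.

Var(Ŷ) = N²·Var(ȳ) = N²·(1 − n/N)·s²/n.
f = 2471/15761 = 0.15677939; Var(ȳ) = 0.84322061·48.1/2471 = 0.016413967.
Var(Ŷ) = 15761² · 0.016413967 = 4.0773791 × 10^6.

4.0774 × 10^6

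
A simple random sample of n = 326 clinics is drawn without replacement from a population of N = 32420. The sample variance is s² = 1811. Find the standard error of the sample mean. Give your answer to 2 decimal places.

Under SRS without replacement, Var(ȳ) = (1 − f)·s²/n with f = n/N = 326/32420 = 0.01005552.
Var(ȳ) = (1 − 0.01005552)·1811/326 = 0.98994448·5.5552147 = 5.4993541.
SE(ȳ) = √(5.4993541) = 2.35.

2.35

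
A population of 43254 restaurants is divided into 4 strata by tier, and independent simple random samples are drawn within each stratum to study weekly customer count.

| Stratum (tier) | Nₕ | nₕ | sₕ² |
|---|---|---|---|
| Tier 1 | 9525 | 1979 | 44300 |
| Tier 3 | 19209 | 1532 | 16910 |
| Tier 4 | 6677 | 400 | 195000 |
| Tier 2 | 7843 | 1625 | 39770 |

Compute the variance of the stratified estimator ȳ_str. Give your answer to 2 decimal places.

14.42

Var(ȳ_str) = Σₕ Wₕ²(1 − fₕ)sₕ²/nₕ with Wₕ = Nₕ/N, N = 43254.
Tier 1: Wₕ = 0.22021085; term = 0.22021085²·(1 − 0.20776903)·44300/1979 = 0.85997765.
Tier 3: Wₕ = 0.44409766; term = 0.44409766²·(1 − 0.07975428)·16910/1532 = 2.0032982.
Tier 4: Wₕ = 0.15436723; term = 0.15436723²·(1 − 0.05990714)·195000/400 = 10.920828.
Tier 2: Wₕ = 0.18132427; term = 0.18132427²·(1 − 0.20719113)·39770/1625 = 0.63794407.
Sum = 14.422048.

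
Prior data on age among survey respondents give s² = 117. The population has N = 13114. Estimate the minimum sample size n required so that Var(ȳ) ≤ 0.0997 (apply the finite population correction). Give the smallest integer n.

1078

Without fpc, n₀ = s²/D = 117/0.0997 = 1173.5206.
With fpc, (1 − n/N)·s²/n ≤ D requires n ≥ n₀/(1 + n₀/N) = 1173.5206/(1 + 1173.5206/13114) = 1077.1322.
Rounding up, n = 1078.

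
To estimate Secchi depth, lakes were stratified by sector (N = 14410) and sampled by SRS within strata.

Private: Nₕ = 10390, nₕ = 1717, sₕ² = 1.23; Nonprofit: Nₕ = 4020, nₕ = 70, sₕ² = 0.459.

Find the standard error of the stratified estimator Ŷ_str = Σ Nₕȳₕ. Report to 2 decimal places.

410.70

Var(Ŷ_str) = Σₕ Nₕ²(1 − fₕ)sₕ²/nₕ.
Private: 10390²·(1 − 1717/10390)·1.23/1717 = 64553.488.
Nonprofit: 4020²·(1 − 70/4020)·0.459/70 = 104120.87.
Sum = 168674.36.
SE = √(168674.36) = 410.70.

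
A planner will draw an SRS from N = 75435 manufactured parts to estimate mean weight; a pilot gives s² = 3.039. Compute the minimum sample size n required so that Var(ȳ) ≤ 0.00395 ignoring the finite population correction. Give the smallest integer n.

Without fpc, n₀ = s²/D = 3.039/0.00395 = 769.3671.
Rounding up, n = 770.

770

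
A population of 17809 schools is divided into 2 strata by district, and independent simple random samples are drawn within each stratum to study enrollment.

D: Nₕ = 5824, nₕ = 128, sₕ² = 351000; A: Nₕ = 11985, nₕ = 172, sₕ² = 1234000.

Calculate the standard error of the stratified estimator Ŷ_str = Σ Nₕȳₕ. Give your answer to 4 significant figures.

1.052 × 10^6

Var(Ŷ_str) = Σₕ Nₕ²(1 − fₕ)sₕ²/nₕ.
D: 5824²·(1 − 128/5824)·351000/128 = 9.0967968 × 10^10.
A: 11985²·(1 − 172/11985)·1234000/172 = 1.0157456 × 10^12.
Sum = 1.1067136 × 10^12.
SE = √(1.1067136 × 10^12) = 1.052 × 10^6.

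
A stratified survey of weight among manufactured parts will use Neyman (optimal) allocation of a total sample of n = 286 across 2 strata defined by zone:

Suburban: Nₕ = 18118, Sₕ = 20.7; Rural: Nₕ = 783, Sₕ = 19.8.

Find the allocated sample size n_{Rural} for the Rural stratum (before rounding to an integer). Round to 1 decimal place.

Neyman allocation: nₕ = n·NₕSₕ / Σⱼ NⱼSⱼ.
Σ NⱼSⱼ = 18118·20.7 + 783·19.8 = 390546.
n_{Rural} = 286·783·19.8 / 390546 = 11.4.

11.4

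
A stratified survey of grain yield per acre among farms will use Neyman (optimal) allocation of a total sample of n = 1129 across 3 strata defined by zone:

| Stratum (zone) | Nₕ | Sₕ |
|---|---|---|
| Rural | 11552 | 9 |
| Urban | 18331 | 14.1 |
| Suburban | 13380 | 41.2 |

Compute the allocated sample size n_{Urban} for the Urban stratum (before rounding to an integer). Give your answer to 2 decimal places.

Neyman allocation: nₕ = n·NₕSₕ / Σⱼ NⱼSⱼ.
Σ NⱼSⱼ = 11552·9 + 18331·14.1 + 13380·41.2 = 913691.1.
n_{Urban} = 1129·18331·14.1 / 913691.1 = 319.37.

319.37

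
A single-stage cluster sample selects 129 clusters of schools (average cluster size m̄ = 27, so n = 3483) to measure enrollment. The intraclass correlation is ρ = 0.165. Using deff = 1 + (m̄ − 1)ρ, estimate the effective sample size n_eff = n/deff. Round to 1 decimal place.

658.4

deff = 1 + (27 − 1)·0.165 = 1 + 4.29 = 5.29.
n_eff = 3483 / 5.29 = 658.4.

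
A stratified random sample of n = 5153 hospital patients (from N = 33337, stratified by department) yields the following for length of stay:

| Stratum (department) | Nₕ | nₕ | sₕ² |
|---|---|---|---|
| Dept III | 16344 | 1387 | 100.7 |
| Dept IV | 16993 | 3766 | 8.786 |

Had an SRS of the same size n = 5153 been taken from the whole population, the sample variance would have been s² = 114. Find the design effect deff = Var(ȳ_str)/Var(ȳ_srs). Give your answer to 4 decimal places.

0.8791

Var(ȳ_str) = Σ Wₕ²(1−fₕ)sₕ²/nₕ with Wₕ = Nₕ/33337:
  Dept III: (16344/33337)²·(1−1387/16344)·100.7/1387 = 0.015969923
  Dept IV: (16993/33337)²·(1−3766/16993)·8.786/3766 = 4.7183403 × 10^-4
  → Var(ȳ_str) = 0.016441757.
Var(ȳ_srs) = (1 − 5153/33337)·114/5153 = 0.018703411.
deff = 0.016441757 / 0.018703411 = 0.8791.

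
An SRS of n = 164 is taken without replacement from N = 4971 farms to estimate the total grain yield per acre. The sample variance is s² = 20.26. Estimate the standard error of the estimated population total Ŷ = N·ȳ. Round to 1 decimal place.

Var(Ŷ) = N²·Var(ȳ) = N²·(1 − n/N)·s²/n.
f = 164/4971 = 0.03299135; Var(ȳ) = 0.96700865·20.26/164 = 0.11946095.
Var(Ŷ) = 4971² · 0.11946095 = 2.9519805 × 10^6.
SE(Ŷ) = √(2.9519805 × 10^6) = 1718.1.

1718.1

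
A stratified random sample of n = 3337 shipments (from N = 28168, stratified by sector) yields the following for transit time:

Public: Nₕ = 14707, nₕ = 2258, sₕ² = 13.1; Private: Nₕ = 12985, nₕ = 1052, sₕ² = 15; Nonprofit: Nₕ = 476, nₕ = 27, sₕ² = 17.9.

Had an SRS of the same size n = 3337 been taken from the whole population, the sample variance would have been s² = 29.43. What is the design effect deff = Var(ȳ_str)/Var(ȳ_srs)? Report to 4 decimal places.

Var(ȳ_str) = Σ Wₕ²(1−fₕ)sₕ²/nₕ with Wₕ = Nₕ/28168:
  Public: (14707/28168)²·(1−2258/14707)·13.1/2258 = 0.0013387328
  Private: (12985/28168)²·(1−1052/12985)·15/1052 = 0.0027845504
  Nonprofit: (476/28168)²·(1−27/476)·17.9/27 = 1.7857906 × 10^-4
  → Var(ȳ_str) = 0.0043018623.
Var(ȳ_srs) = (1 − 3337/28168)·29.43/3337 = 0.0077744962.
deff = 0.0043018623 / 0.0077744962 = 0.5533.

0.5533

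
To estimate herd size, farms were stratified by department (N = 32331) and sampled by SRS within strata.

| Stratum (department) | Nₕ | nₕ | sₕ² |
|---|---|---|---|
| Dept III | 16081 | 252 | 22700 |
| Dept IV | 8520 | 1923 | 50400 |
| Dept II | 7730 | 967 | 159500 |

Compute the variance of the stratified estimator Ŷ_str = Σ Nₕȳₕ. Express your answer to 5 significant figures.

Var(Ŷ_str) = Σₕ Nₕ²(1 − fₕ)sₕ²/nₕ.
Dept III: 16081²·(1 − 252/16081)·22700/252 = 2.2929355 × 10^10.
Dept IV: 8520²·(1 − 1923/8520)·50400/1923 = 1.4731173 × 10^9.
Dept II: 7730²·(1 − 967/7730)·159500/967 = 8.6228949 × 10^9.
Sum = 3.3025367 × 10^10.

3.3025 × 10^10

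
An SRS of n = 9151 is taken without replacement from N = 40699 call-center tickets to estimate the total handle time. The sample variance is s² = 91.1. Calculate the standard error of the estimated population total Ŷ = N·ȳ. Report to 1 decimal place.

3575.2

Var(Ŷ) = N²·Var(ȳ) = N²·(1 − n/N)·s²/n.
f = 9151/40699 = 0.22484582; Var(ȳ) = 0.77515418·91.1/9151 = 0.0077168119.
Var(Ŷ) = 40699² · 0.0077168119 = 1.2782194 × 10^7.
SE(Ŷ) = √(1.2782194 × 10^7) = 3575.2.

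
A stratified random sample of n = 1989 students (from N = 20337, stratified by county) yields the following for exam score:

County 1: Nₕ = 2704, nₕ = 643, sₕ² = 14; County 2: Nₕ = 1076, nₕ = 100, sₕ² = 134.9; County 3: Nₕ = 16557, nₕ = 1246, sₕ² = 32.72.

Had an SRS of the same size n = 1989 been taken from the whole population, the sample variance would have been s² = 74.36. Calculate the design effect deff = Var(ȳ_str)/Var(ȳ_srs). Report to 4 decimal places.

0.5875

Var(ȳ_str) = Σ Wₕ²(1−fₕ)sₕ²/nₕ with Wₕ = Nₕ/20337:
  County 1: (2704/20337)²·(1−643/2704)·14/643 = 2.9337828 × 10^-4
  County 2: (1076/20337)²·(1−100/1076)·134.9/100 = 0.003425313
  County 3: (16557/20337)²·(1−1246/16557)·32.72/1246 = 0.016095582
  → Var(ȳ_str) = 0.019814273.
Var(ȳ_srs) = (1 − 1989/20337)·74.36/1989 = 0.033729231.
deff = 0.019814273 / 0.033729231 = 0.5875.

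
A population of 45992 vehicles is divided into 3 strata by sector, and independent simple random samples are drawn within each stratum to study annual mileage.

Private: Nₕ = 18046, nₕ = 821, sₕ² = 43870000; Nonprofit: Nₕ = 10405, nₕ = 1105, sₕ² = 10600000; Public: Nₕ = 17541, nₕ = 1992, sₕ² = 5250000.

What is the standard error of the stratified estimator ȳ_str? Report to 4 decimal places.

Var(ȳ_str) = Σₕ Wₕ²(1 − fₕ)sₕ²/nₕ with Wₕ = Nₕ/N, N = 45992.
Private: Wₕ = 0.39237259; term = 0.39237259²·(1 − 0.04549485)·43870000/821 = 7852.3576.
Nonprofit: Wₕ = 0.22623500; term = 0.22623500²·(1 − 0.10619894)·10600000/1105 = 438.8378.
Public: Wₕ = 0.38139242; term = 0.38139242²·(1 − 0.11356251)·5250000/1992 = 339.83037.
Sum = 8631.0258.
SE = √(8631.0258) = 92.9033.

92.9033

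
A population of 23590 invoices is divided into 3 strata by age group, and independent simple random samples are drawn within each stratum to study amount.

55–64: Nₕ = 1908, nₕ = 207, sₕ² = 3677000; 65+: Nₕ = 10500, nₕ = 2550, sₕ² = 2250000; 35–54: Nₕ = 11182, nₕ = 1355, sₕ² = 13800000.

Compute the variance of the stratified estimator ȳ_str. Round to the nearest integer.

2247

Var(ȳ_str) = Σₕ Wₕ²(1 − fₕ)sₕ²/nₕ with Wₕ = Nₕ/N, N = 23590.
55–64: Wₕ = 0.08088173; term = 0.08088173²·(1 − 0.10849057)·3677000/207 = 103.59769.
65+: Wₕ = 0.44510386; term = 0.44510386²·(1 − 0.24285714)·2250000/2550 = 132.35577.
35–54: Wₕ = 0.47401441; term = 0.47401441²·(1 − 0.12117689)·13800000/1355 = 2011.0569.
Sum = 2247.0104.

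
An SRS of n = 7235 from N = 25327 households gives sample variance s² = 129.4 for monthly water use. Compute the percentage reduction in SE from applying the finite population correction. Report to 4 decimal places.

15.4816

f = n/N = 7235/25327 = 0.28566352.
SE_no-fpc = √(s²/n) = 0.13373586; SE_fpc = √((1−f)s²/n) = 0.11303145.
Ratio = √(1−f) = 0.84518429. Reduction = 100·(1 − 0.84518429) = 15.4816%.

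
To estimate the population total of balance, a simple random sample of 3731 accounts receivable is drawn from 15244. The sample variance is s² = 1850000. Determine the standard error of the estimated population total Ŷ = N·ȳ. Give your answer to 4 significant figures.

Var(Ŷ) = N²·Var(ȳ) = N²·(1 − n/N)·s²/n.
f = 3731/15244 = 0.24475203; Var(ȳ) = 0.75524797·1850000/3731 = 374.48639.
Var(Ŷ) = 15244² · 374.48639 = 8.7022974 × 10^10.
SE(Ŷ) = √(8.7022974 × 10^10) = 295000.

295000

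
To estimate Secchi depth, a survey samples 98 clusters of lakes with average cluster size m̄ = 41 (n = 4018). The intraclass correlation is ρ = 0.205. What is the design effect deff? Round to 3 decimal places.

deff = 1 + (41 − 1)·0.205 = 1 + 8.2 = 9.2.

9.200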